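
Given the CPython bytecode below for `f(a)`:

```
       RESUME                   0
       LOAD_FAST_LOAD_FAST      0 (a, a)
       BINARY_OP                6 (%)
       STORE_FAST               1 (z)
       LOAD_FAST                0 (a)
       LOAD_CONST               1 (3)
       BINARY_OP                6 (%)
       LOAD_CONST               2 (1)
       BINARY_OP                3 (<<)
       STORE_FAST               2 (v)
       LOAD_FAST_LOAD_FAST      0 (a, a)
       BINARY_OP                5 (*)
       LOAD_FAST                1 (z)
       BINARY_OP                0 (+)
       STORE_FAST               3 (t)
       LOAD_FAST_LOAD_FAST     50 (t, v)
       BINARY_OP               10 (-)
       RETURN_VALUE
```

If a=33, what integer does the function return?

1089

LOAD_FAST_LOAD_FAST a,a → push 33,33. Stack: [33, 33]
BINARY_OP % → 33 % 33 = 0. Stack: [0]
STORE_FAST z → z=0. Stack: []
LOAD_FAST a → push 33. Stack: [33]
LOAD_CONST → push 3. Stack: [33, 3]
BINARY_OP % → 33 % 3 = 0. Stack: [0]
LOAD_CONST → push 1. Stack: [0, 1]
BINARY_OP << → 0 << 1 = 0. Stack: [0]
STORE_FAST v → v=0. Stack: []
LOAD_FAST_LOAD_FAST a,a → push 33,33. Stack: [33, 33]
BINARY_OP * → 33 * 33 = 1089. Stack: [1089]
LOAD_FAST z → push 0. Stack: [1089, 0]
BINARY_OP + → 1089 + 0 = 1089. Stack: [1089]
STORE_FAST t → t=1089. Stack: []
LOAD_FAST_LOAD_FAST t,v → push 1089,0. Stack: [1089, 0]
BINARY_OP - → 1089 - 0 = 1089. Stack: [1089]
RETURN_VALUE → return 1089.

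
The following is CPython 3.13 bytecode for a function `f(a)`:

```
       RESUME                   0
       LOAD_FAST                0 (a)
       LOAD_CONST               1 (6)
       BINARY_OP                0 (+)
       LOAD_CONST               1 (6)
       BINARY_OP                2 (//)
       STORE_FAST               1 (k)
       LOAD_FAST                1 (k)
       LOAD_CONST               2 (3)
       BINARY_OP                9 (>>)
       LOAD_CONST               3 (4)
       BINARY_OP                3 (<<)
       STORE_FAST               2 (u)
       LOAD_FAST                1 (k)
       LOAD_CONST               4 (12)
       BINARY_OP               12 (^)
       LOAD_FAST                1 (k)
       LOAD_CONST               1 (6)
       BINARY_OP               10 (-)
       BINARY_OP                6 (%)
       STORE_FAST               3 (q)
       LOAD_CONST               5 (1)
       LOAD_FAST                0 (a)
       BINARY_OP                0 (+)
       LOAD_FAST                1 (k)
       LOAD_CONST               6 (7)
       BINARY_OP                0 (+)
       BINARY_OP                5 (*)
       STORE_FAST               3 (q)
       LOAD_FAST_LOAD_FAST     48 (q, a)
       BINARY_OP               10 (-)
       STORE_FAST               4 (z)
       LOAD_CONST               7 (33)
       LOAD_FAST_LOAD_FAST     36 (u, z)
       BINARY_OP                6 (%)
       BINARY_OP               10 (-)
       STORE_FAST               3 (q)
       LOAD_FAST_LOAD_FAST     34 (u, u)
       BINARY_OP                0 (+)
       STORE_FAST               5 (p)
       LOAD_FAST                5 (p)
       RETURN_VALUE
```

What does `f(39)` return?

LOAD_FAST a → push 39. Stack: [39]
LOAD_CONST → push 6. Stack: [39, 6]
BINARY_OP + → 39 + 6 = 45. Stack: [45]
LOAD_CONST → push 6. Stack: [45, 6]
BINARY_OP // → 45 // 6 = 7. Stack: [7]
STORE_FAST k → k=7. Stack: []
LOAD_FAST k → push 7. Stack: [7]
LOAD_CONST → push 3. Stack: [7, 3]
BINARY_OP >> → 7 >> 3 = 0. Stack: [0]
LOAD_CONST → push 4. Stack: [0, 4]
BINARY_OP << → 0 << 4 = 0. Stack: [0]
STORE_FAST u → u=0. Stack: []
LOAD_FAST k → push 7. Stack: [7]
LOAD_CONST → push 12. Stack: [7, 12]
BINARY_OP ^ → 7 ^ 12 = 11. Stack: [11]
LOAD_FAST k → push 7. Stack: [11, 7]
LOAD_CONST → push 6. Stack: [11, 7, 6]
BINARY_OP - → 7 - 6 = 1. Stack: [11, 1]
BINARY_OP % → 11 % 1 = 0. Stack: [0]
STORE_FAST q → q=0. Stack: []
LOAD_CONST → push 1. Stack: [1]
LOAD_FAST a → push 39. Stack: [1, 39]
BINARY_OP + → 1 + 39 = 40. Stack: [40]
LOAD_FAST k → push 7. Stack: [40, 7]
LOAD_CONST → push 7. Stack: [40, 7, 7]
BINARY_OP + → 7 + 7 = 14. Stack: [40, 14]
BINARY_OP * → 40 * 14 = 560. Stack: [560]
STORE_FAST q → q=560. Stack: []
LOAD_FAST_LOAD_FAST q,a → push 560,39. Stack: [560, 39]
BINARY_OP - → 560 - 39 = 521. Stack: [521]
STORE_FAST z → z=521. Stack: []
LOAD_CONST → push 33. Stack: [33]
LOAD_FAST_LOAD_FAST u,z → push 0,521. Stack: [33, 0, 521]
BINARY_OP % → 0 % 521 = 0. Stack: [33, 0]
BINARY_OP - → 33 - 0 = 33. Stack: [33]
STORE_FAST q → q=33. Stack: []
LOAD_FAST_LOAD_FAST u,u → push 0,0. Stack: [0, 0]
BINARY_OP + → 0 + 0 = 0. Stack: [0]
STORE_FAST p → p=0. Stack: []
LOAD_FAST p → push 0. Stack: [0]
RETURN_VALUE → return 0.

0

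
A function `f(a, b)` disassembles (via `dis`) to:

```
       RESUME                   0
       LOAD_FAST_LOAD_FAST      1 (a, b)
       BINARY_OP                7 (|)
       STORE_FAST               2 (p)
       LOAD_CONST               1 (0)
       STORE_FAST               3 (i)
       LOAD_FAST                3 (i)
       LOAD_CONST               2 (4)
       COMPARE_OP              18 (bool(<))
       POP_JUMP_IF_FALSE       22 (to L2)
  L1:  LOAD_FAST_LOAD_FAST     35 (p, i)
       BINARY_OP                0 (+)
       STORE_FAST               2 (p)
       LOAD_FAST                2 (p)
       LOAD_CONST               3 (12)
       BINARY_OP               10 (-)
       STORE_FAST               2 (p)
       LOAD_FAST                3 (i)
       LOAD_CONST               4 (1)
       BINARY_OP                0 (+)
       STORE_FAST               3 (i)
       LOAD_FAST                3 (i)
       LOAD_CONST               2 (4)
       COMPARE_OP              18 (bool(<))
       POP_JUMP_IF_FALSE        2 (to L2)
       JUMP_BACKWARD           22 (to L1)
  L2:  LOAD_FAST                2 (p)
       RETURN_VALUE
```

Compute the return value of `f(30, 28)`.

LOAD_FAST_LOAD_FAST a,b → push 30,28
BINARY_OP | → 30 | 28 = 30
STORE_FAST p → p=30
LOAD_CONST → push 0
STORE_FAST i → i=0
LOAD_FAST i → push 0
LOAD_CONST → push 4
COMPARE_OP bool(<) → 0 vs 4 = True
POP_JUMP_IF_FALSE → pop True; no jump
LOAD_FAST_LOAD_FAST p,i → push 30,0
BINARY_OP + → 30 + 0 = 30
STORE_FAST p → p=30
LOAD_FAST p → push 30
LOAD_CONST → push 12
BINARY_OP - → 30 - 12 = 18
STORE_FAST p → p=18
LOAD_FAST i → push 0
LOAD_CONST → push 1
BINARY_OP + → 0 + 1 = 1
STORE_FAST i → i=1
LOAD_FAST i → push 1
LOAD_CONST → push 4
COMPARE_OP bool(<) → 1 vs 4 = True
POP_JUMP_IF_FALSE → pop True; no jump
LOAD_FAST_LOAD_FAST p,i → push 18,1
BINARY_OP + → 18 + 1 = 19
STORE_FAST p → p=19
LOAD_FAST p → push 19
LOAD_CONST → push 12
BINARY_OP - → 19 - 12 = 7
STORE_FAST p → p=7
LOAD_FAST i → push 1
LOAD_CONST → push 1
BINARY_OP + → 1 + 1 = 2
STORE_FAST i → i=2
LOAD_FAST i → push 2
LOAD_CONST → push 4
COMPARE_OP bool(<) → 2 vs 4 = True
POP_JUMP_IF_FALSE → pop True; no jump
LOAD_FAST_LOAD_FAST p,i → push 7,2
BINARY_OP + → 7 + 2 = 9
STORE_FAST p → p=9
LOAD_FAST p → push 9
LOAD_CONST → push 12
BINARY_OP - → 9 - 12 = -3
STORE_FAST p → p=-3
LOAD_FAST i → push 2
LOAD_CONST → push 1
BINARY_OP + → 2 + 1 = 3
STORE_FAST i → i=3
LOAD_FAST i → push 3
LOAD_CONST → push 4
COMPARE_OP bool(<) → 3 vs 4 = True
POP_JUMP_IF_FALSE → pop True; no jump
LOAD_FAST_LOAD_FAST p,i → push -3,3
BINARY_OP + → -3 + 3 = 0
STORE_FAST p → p=0
LOAD_FAST p → push 0
LOAD_CONST → push 12
BINARY_OP - → 0 - 12 = -12
STORE_FAST p → p=-12
LOAD_FAST i → push 3
LOAD_CONST → push 1
BINARY_OP + → 3 + 1 = 4
STORE_FAST i → i=4
LOAD_FAST i → push 4
LOAD_CONST → push 4
COMPARE_OP bool(<) → 4 vs 4 = False
POP_JUMP_IF_FALSE → pop False; jump
LOAD_FAST p → push -12
RETURN_VALUE → return -12.

-12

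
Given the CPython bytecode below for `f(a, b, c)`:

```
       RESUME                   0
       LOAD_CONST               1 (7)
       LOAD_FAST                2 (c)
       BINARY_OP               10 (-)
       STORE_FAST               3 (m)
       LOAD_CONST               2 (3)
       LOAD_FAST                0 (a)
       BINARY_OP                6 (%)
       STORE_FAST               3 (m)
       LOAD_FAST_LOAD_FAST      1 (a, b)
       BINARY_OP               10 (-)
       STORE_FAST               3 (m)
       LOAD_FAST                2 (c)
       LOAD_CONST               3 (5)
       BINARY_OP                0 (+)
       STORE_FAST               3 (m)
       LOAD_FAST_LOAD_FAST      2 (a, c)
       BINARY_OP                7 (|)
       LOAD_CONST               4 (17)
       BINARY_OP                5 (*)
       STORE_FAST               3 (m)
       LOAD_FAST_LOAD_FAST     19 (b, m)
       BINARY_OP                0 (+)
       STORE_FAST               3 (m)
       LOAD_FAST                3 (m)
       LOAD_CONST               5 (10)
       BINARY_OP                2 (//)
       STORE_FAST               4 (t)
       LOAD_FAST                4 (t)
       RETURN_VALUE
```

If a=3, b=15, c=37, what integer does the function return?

67

LOAD_CONST → push 7. Stack: [7]
LOAD_FAST c → push 37. Stack: [7, 37]
BINARY_OP - → 7 - 37 = -30. Stack: [-30]
STORE_FAST m → m=-30. Stack: []
LOAD_CONST → push 3. Stack: [3]
LOAD_FAST a → push 3. Stack: [3, 3]
BINARY_OP % → 3 % 3 = 0. Stack: [0]
STORE_FAST m → m=0. Stack: []
LOAD_FAST_LOAD_FAST a,b → push 3,15. Stack: [3, 15]
BINARY_OP - → 3 - 15 = -12. Stack: [-12]
STORE_FAST m → m=-12. Stack: []
LOAD_FAST c → push 37. Stack: [37]
LOAD_CONST → push 5. Stack: [37, 5]
BINARY_OP + → 37 + 5 = 42. Stack: [42]
STORE_FAST m → m=42. Stack: []
LOAD_FAST_LOAD_FAST a,c → push 3,37. Stack: [3, 37]
BINARY_OP | → 3 | 37 = 39. Stack: [39]
LOAD_CONST → push 17. Stack: [39, 17]
BINARY_OP * → 39 * 17 = 663. Stack: [663]
STORE_FAST m → m=663. Stack: []
LOAD_FAST_LOAD_FAST b,m → push 15,663. Stack: [15, 663]
BINARY_OP + → 15 + 663 = 678. Stack: [678]
STORE_FAST m → m=678. Stack: []
LOAD_FAST m → push 678. Stack: [678]
LOAD_CONST → push 10. Stack: [678, 10]
BINARY_OP // → 678 // 10 = 67. Stack: [67]
STORE_FAST t → t=67. Stack: []
LOAD_FAST t → push 67. Stack: [67]
RETURN_VALUE → return 67.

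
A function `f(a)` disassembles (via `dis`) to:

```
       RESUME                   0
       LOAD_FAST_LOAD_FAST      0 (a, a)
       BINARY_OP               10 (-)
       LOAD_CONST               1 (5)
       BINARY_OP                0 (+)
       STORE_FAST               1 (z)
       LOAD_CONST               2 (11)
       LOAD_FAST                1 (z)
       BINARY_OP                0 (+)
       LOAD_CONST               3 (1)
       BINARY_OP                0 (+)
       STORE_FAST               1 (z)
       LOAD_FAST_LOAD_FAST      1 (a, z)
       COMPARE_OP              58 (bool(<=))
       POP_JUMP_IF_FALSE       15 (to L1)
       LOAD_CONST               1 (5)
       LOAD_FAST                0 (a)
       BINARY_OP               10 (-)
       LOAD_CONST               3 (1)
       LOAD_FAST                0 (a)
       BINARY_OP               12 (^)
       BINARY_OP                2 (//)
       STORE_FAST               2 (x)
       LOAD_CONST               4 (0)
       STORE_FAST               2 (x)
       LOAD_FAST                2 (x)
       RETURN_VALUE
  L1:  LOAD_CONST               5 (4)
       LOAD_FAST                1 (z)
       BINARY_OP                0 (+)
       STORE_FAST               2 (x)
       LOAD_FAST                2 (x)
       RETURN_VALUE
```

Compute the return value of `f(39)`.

LOAD_FAST_LOAD_FAST a,a → push 39,39. Stack: [39, 39]
BINARY_OP - → 39 - 39 = 0. Stack: [0]
LOAD_CONST → push 5. Stack: [0, 5]
BINARY_OP + → 0 + 5 = 5. Stack: [5]
STORE_FAST z → z=5. Stack: []
LOAD_CONST → push 11. Stack: [11]
LOAD_FAST z → push 5. Stack: [11, 5]
BINARY_OP + → 11 + 5 = 16. Stack: [16]
LOAD_CONST → push 1. Stack: [16, 1]
BINARY_OP + → 16 + 1 = 17. Stack: [17]
STORE_FAST z → z=17. Stack: []
LOAD_FAST_LOAD_FAST a,z → push 39,17. Stack: [39, 17]
COMPARE_OP bool(<=) → 39 vs 17 = False. Stack: [False]
POP_JUMP_IF_FALSE → pop False; jump. Stack: []
LOAD_CONST → push 4. Stack: [4]
LOAD_FAST z → push 17. Stack: [4, 17]
BINARY_OP + → 4 + 17 = 21. Stack: [21]
STORE_FAST x → x=21. Stack: []
LOAD_FAST x → push 21. Stack: [21]
RETURN_VALUE → return 21.

21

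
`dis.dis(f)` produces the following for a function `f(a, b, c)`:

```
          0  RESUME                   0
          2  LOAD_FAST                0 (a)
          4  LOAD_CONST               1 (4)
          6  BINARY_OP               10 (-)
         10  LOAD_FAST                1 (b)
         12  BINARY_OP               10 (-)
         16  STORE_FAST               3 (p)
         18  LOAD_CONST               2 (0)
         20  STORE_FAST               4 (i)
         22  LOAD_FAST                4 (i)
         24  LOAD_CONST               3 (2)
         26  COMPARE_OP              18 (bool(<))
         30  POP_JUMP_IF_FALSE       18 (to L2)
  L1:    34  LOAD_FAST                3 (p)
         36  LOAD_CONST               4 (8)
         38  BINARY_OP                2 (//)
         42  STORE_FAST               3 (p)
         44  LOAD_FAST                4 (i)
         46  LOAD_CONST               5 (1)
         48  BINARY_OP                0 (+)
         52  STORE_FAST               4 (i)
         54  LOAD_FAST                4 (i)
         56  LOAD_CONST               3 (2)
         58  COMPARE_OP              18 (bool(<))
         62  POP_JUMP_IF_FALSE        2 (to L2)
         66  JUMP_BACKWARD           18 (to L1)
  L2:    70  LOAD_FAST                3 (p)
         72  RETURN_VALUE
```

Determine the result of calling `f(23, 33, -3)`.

LOAD_FAST a → push 23. Stack: [23]
LOAD_CONST → push 4. Stack: [23, 4]
BINARY_OP - → 23 - 4 = 19. Stack: [19]
LOAD_FAST b → push 33. Stack: [19, 33]
BINARY_OP - → 19 - 33 = -14. Stack: [-14]
STORE_FAST p → p=-14. Stack: []
LOAD_CONST → push 0. Stack: [0]
STORE_FAST i → i=0. Stack: []
LOAD_FAST i → push 0. Stack: [0]
LOAD_CONST → push 2. Stack: [0, 2]
COMPARE_OP bool(<) → 0 vs 2 = True. Stack: [True]
POP_JUMP_IF_FALSE → pop True; no jump. Stack: []
LOAD_FAST p → push -14. Stack: [-14]
LOAD_CONST → push 8. Stack: [-14, 8]
BINARY_OP // → -14 // 8 = -2. Stack: [-2]
STORE_FAST p → p=-2. Stack: []
LOAD_FAST i → push 0. Stack: [0]
LOAD_CONST → push 1. Stack: [0, 1]
BINARY_OP + → 0 + 1 = 1. Stack: [1]
STORE_FAST i → i=1. Stack: []
LOAD_FAST i → push 1. Stack: [1]
LOAD_CONST → push 2. Stack: [1, 2]
COMPARE_OP bool(<) → 1 vs 2 = True. Stack: [True]
POP_JUMP_IF_FALSE → pop True; no jump. Stack: []
LOAD_FAST p → push -2. Stack: [-2]
LOAD_CONST → push 8. Stack: [-2, 8]
BINARY_OP // → -2 // 8 = -1. Stack: [-1]
STORE_FAST p → p=-1. Stack: []
LOAD_FAST i → push 1. Stack: [1]
LOAD_CONST → push 1. Stack: [1, 1]
BINARY_OP + → 1 + 1 = 2. Stack: [2]
STORE_FAST i → i=2. Stack: []
LOAD_FAST i → push 2. Stack: [2]
LOAD_CONST → push 2. Stack: [2, 2]
COMPARE_OP bool(<) → 2 vs 2 = False. Stack: [False]
POP_JUMP_IF_FALSE → pop False; jump. Stack: []
LOAD_FAST p → push -1. Stack: [-1]
RETURN_VALUE → return -1.

-1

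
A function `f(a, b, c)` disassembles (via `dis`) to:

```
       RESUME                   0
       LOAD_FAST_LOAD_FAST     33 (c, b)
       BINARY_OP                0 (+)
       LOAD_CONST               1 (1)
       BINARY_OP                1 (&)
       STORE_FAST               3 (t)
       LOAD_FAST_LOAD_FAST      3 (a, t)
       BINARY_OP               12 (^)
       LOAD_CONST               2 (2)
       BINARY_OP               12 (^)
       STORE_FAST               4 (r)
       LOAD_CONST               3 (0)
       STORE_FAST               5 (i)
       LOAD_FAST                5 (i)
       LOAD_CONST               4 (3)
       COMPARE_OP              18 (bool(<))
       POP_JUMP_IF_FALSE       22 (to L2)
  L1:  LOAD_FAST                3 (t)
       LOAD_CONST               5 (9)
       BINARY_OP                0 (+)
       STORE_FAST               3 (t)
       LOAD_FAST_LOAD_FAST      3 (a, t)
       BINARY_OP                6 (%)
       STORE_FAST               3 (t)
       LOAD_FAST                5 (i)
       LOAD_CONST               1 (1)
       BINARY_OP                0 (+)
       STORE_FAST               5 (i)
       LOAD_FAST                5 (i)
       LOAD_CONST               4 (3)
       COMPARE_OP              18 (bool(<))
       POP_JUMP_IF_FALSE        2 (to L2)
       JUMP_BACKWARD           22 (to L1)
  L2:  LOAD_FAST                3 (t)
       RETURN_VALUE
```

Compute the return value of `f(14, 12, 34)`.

LOAD_FAST_LOAD_FAST c,b → push 34,12. Stack: [34, 12]
BINARY_OP + → 34 + 12 = 46. Stack: [46]
LOAD_CONST → push 1. Stack: [46, 1]
BINARY_OP & → 46 & 1 = 0. Stack: [0]
STORE_FAST t → t=0. Stack: []
LOAD_FAST_LOAD_FAST a,t → push 14,0. Stack: [14, 0]
BINARY_OP ^ → 14 ^ 0 = 14. Stack: [14]
LOAD_CONST → push 2. Stack: [14, 2]
BINARY_OP ^ → 14 ^ 2 = 12. Stack: [12]
STORE_FAST r → r=12. Stack: []
LOAD_CONST → push 0. Stack: [0]
STORE_FAST i → i=0. Stack: []
LOAD_FAST i → push 0. Stack: [0]
LOAD_CONST → push 3. Stack: [0, 3]
COMPARE_OP bool(<) → 0 vs 3 = True. Stack: [True]
POP_JUMP_IF_FALSE → pop True; no jump. Stack: []
LOAD_FAST t → push 0. Stack: [0]
LOAD_CONST → push 9. Stack: [0, 9]
BINARY_OP + → 0 + 9 = 9. Stack: [9]
STORE_FAST t → t=9. Stack: []
LOAD_FAST_LOAD_FAST a,t → push 14,9. Stack: [14, 9]
BINARY_OP % → 14 % 9 = 5. Stack: [5]
STORE_FAST t → t=5. Stack: []
LOAD_FAST i → push 0. Stack: [0]
LOAD_CONST → push 1. Stack: [0, 1]
BINARY_OP + → 0 + 1 = 1. Stack: [1]
STORE_FAST i → i=1. Stack: []
LOAD_FAST i → push 1. Stack: [1]
LOAD_CONST → push 3. Stack: [1, 3]
COMPARE_OP bool(<) → 1 vs 3 = True. Stack: [True]
POP_JUMP_IF_FALSE → pop True; no jump. Stack: []
LOAD_FAST t → push 5. Stack: [5]
LOAD_CONST → push 9. Stack: [5, 9]
BINARY_OP + → 5 + 9 = 14. Stack: [14]
STORE_FAST t → t=14. Stack: []
LOAD_FAST_LOAD_FAST a,t → push 14,14. Stack: [14, 14]
BINARY_OP % → 14 % 14 = 0. Stack: [0]
STORE_FAST t → t=0. Stack: []
LOAD_FAST i → push 1. Stack: [1]
LOAD_CONST → push 1. Stack: [1, 1]
BINARY_OP + → 1 + 1 = 2. Stack: [2]
STORE_FAST i → i=2. Stack: []
LOAD_FAST i → push 2. Stack: [2]
LOAD_CONST → push 3. Stack: [2, 3]
COMPARE_OP bool(<) → 2 vs 3 = True. Stack: [True]
POP_JUMP_IF_FALSE → pop True; no jump. Stack: []
LOAD_FAST t → push 0. Stack: [0]
LOAD_CONST → push 9. Stack: [0, 9]
BINARY_OP + → 0 + 9 = 9. Stack: [9]
STORE_FAST t → t=9. Stack: []
LOAD_FAST_LOAD_FAST a,t → push 14,9. Stack: [14, 9]
BINARY_OP % → 14 % 9 = 5. Stack: [5]
STORE_FAST t → t=5. Stack: []
LOAD_FAST i → push 2. Stack: [2]
LOAD_CONST → push 1. Stack: [2, 1]
BINARY_OP + → 2 + 1 = 3. Stack: [3]
STORE_FAST i → i=3. Stack: []
LOAD_FAST i → push 3. Stack: [3]
LOAD_CONST → push 3. Stack: [3, 3]
COMPARE_OP bool(<) → 3 vs 3 = False. Stack: [False]
POP_JUMP_IF_FALSE → pop False; jump. Stack: []
LOAD_FAST t → push 5. Stack: [5]
RETURN_VALUE → return 5.

5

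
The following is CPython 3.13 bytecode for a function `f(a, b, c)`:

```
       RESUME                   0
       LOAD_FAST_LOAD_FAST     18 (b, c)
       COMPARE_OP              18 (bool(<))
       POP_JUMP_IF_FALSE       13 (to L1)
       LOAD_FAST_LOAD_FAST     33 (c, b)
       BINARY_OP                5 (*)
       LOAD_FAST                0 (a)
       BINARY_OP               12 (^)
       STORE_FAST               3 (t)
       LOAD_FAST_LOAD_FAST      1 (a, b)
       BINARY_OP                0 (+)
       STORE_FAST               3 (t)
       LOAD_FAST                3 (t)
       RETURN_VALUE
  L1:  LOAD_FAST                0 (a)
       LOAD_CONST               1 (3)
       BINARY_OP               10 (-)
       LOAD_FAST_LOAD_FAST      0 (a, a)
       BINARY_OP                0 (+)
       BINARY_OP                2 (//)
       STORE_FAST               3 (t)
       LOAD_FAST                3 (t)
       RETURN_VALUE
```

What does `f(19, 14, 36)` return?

33

LOAD_FAST_LOAD_FAST b,c → push 14,36. Stack: [14, 36]
COMPARE_OP bool(<) → 14 vs 36 = True. Stack: [True]
POP_JUMP_IF_FALSE → pop True; no jump. Stack: []
LOAD_FAST_LOAD_FAST c,b → push 36,14. Stack: [36, 14]
BINARY_OP * → 36 * 14 = 504. Stack: [504]
LOAD_FAST a → push 19. Stack: [504, 19]
BINARY_OP ^ → 504 ^ 19 = 491. Stack: [491]
STORE_FAST t → t=491. Stack: []
LOAD_FAST_LOAD_FAST a,b → push 19,14. Stack: [19, 14]
BINARY_OP + → 19 + 14 = 33. Stack: [33]
STORE_FAST t → t=33. Stack: []
LOAD_FAST t → push 33. Stack: [33]
RETURN_VALUE → return 33.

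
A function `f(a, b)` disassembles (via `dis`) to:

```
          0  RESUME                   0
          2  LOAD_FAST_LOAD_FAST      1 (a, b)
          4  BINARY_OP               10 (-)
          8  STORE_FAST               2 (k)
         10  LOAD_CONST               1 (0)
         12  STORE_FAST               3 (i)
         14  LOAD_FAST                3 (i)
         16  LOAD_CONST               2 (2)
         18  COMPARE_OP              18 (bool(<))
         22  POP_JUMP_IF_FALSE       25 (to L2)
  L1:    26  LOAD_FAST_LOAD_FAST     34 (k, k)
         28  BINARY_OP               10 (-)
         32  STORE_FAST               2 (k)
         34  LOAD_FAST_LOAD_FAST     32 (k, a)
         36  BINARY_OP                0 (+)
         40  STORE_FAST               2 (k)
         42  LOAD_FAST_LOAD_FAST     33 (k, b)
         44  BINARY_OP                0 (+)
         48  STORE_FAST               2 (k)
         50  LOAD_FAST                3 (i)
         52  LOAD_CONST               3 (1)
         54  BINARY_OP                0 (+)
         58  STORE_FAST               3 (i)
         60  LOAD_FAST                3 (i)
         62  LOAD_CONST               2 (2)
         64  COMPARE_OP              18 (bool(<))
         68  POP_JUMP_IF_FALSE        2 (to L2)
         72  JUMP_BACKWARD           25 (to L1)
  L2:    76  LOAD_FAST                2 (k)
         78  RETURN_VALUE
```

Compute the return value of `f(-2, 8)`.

6

LOAD_FAST_LOAD_FAST a,b → push -2,8. Stack: [-2, 8]
BINARY_OP - → -2 - 8 = -10. Stack: [-10]
STORE_FAST k → k=-10. Stack: []
LOAD_CONST → push 0. Stack: [0]
STORE_FAST i → i=0. Stack: []
LOAD_FAST i → push 0. Stack: [0]
LOAD_CONST → push 2. Stack: [0, 2]
COMPARE_OP bool(<) → 0 vs 2 = True. Stack: [True]
POP_JUMP_IF_FALSE → pop True; no jump. Stack: []
LOAD_FAST_LOAD_FAST k,k → push -10,-10. Stack: [-10, -10]
BINARY_OP - → -10 - -10 = 0. Stack: [0]
STORE_FAST k → k=0. Stack: []
LOAD_FAST_LOAD_FAST k,a → push 0,-2. Stack: [0, -2]
BINARY_OP + → 0 + -2 = -2. Stack: [-2]
STORE_FAST k → k=-2. Stack: []
LOAD_FAST_LOAD_FAST k,b → push -2,8. Stack: [-2, 8]
BINARY_OP + → -2 + 8 = 6. Stack: [6]
STORE_FAST k → k=6. Stack: []
LOAD_FAST i → push 0. Stack: [0]
LOAD_CONST → push 1. Stack: [0, 1]
BINARY_OP + → 0 + 1 = 1. Stack: [1]
STORE_FAST i → i=1. Stack: []
LOAD_FAST i → push 1. Stack: [1]
LOAD_CONST → push 2. Stack: [1, 2]
COMPARE_OP bool(<) → 1 vs 2 = True. Stack: [True]
POP_JUMP_IF_FALSE → pop True; no jump. Stack: []
LOAD_FAST_LOAD_FAST k,k → push 6,6. Stack: [6, 6]
BINARY_OP - → 6 - 6 = 0. Stack: [0]
STORE_FAST k → k=0. Stack: []
LOAD_FAST_LOAD_FAST k,a → push 0,-2. Stack: [0, -2]
BINARY_OP + → 0 + -2 = -2. Stack: [-2]
STORE_FAST k → k=-2. Stack: []
LOAD_FAST_LOAD_FAST k,b → push -2,8. Stack: [-2, 8]
BINARY_OP + → -2 + 8 = 6. Stack: [6]
STORE_FAST k → k=6. Stack: []
LOAD_FAST i → push 1. Stack: [1]
LOAD_CONST → push 1. Stack: [1, 1]
BINARY_OP + → 1 + 1 = 2. Stack: [2]
STORE_FAST i → i=2. Stack: []
LOAD_FAST i → push 2. Stack: [2]
LOAD_CONST → push 2. Stack: [2, 2]
COMPARE_OP bool(<) → 2 vs 2 = False. Stack: [False]
POP_JUMP_IF_FALSE → pop False; jump. Stack: []
LOAD_FAST k → push 6. Stack: [6]
RETURN_VALUE → return 6.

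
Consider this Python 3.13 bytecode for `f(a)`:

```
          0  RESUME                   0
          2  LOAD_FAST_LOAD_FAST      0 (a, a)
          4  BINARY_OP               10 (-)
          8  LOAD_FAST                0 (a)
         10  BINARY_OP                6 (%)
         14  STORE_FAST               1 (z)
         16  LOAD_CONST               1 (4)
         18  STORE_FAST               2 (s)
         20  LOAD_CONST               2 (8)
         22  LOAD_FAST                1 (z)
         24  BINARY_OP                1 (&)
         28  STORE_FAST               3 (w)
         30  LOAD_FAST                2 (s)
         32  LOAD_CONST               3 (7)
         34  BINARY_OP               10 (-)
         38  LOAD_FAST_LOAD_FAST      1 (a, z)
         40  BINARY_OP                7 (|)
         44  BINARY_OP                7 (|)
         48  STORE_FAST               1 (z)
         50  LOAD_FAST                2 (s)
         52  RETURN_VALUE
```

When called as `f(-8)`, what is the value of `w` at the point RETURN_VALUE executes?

0

LOAD_FAST_LOAD_FAST a,a → push -8,-8. Stack: [-8, -8]
BINARY_OP - → -8 - -8 = 0. Stack: [0]
LOAD_FAST a → push -8. Stack: [0, -8]
BINARY_OP % → 0 % -8 = 0. Stack: [0]
STORE_FAST z → z=0. Stack: []
LOAD_CONST → push 4. Stack: [4]
STORE_FAST s → s=4. Stack: []
LOAD_CONST → push 8. Stack: [8]
LOAD_FAST z → push 0. Stack: [8, 0]
BINARY_OP & → 8 & 0 = 0. Stack: [0]
STORE_FAST w → w=0. Stack: []
LOAD_FAST s → push 4. Stack: [4]
LOAD_CONST → push 7. Stack: [4, 7]
BINARY_OP - → 4 - 7 = -3. Stack: [-3]
LOAD_FAST_LOAD_FAST a,z → push -8,0. Stack: [-3, -8, 0]
BINARY_OP | → -8 | 0 = -8. Stack: [-3, -8]
BINARY_OP | → -3 | -8 = -3. Stack: [-3]
STORE_FAST z → z=-3. Stack: []
LOAD_FAST s → push 4. Stack: [4]
RETURN_VALUE → return 4.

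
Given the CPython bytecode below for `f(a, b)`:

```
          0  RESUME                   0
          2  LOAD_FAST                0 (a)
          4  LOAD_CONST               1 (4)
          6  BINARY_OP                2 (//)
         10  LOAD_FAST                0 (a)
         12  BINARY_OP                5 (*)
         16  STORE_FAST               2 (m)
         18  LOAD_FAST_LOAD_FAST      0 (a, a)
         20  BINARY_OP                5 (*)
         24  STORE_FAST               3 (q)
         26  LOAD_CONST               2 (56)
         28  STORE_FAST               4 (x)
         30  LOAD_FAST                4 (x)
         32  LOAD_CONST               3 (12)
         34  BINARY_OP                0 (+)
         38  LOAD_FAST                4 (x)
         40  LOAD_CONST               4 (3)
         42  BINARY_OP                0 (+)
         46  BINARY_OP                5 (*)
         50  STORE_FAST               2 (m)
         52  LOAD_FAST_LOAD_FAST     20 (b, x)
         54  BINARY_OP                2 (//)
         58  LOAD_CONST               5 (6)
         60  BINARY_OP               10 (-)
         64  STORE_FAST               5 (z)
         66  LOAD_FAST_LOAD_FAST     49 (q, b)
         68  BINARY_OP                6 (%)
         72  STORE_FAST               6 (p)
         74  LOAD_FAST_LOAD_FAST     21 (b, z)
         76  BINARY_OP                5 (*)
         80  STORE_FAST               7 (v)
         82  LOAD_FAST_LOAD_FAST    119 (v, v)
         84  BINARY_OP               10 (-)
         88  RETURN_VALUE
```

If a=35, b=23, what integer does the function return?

LOAD_FAST a → push 35. Stack: [35]
LOAD_CONST → push 4. Stack: [35, 4]
BINARY_OP // → 35 // 4 = 8. Stack: [8]
LOAD_FAST a → push 35. Stack: [8, 35]
BINARY_OP * → 8 * 35 = 280. Stack: [280]
STORE_FAST m → m=280. Stack: []
LOAD_FAST_LOAD_FAST a,a → push 35,35. Stack: [35, 35]
BINARY_OP * → 35 * 35 = 1225. Stack: [1225]
STORE_FAST q → q=1225. Stack: []
LOAD_CONST → push 56. Stack: [56]
STORE_FAST x → x=56. Stack: []
LOAD_FAST x → push 56. Stack: [56]
LOAD_CONST → push 12. Stack: [56, 12]
BINARY_OP + → 56 + 12 = 68. Stack: [68]
LOAD_FAST x → push 56. Stack: [68, 56]
LOAD_CONST → push 3. Stack: [68, 56, 3]
BINARY_OP + → 56 + 3 = 59. Stack: [68, 59]
BINARY_OP * → 68 * 59 = 4012. Stack: [4012]
STORE_FAST m → m=4012. Stack: []
LOAD_FAST_LOAD_FAST b,x → push 23,56. Stack: [23, 56]
BINARY_OP // → 23 // 56 = 0. Stack: [0]
LOAD_CONST → push 6. Stack: [0, 6]
BINARY_OP - → 0 - 6 = -6. Stack: [-6]
STORE_FAST z → z=-6. Stack: []
LOAD_FAST_LOAD_FAST q,b → push 1225,23. Stack: [1225, 23]
BINARY_OP % → 1225 % 23 = 6. Stack: [6]
STORE_FAST p → p=6. Stack: []
LOAD_FAST_LOAD_FAST b,z → push 23,-6. Stack: [23, -6]
BINARY_OP * → 23 * -6 = -138. Stack: [-138]
STORE_FAST v → v=-138. Stack: []
LOAD_FAST_LOAD_FAST v,v → push -138,-138. Stack: [-138, -138]
BINARY_OP - → -138 - -138 = 0. Stack: [0]
RETURN_VALUE → return 0.

0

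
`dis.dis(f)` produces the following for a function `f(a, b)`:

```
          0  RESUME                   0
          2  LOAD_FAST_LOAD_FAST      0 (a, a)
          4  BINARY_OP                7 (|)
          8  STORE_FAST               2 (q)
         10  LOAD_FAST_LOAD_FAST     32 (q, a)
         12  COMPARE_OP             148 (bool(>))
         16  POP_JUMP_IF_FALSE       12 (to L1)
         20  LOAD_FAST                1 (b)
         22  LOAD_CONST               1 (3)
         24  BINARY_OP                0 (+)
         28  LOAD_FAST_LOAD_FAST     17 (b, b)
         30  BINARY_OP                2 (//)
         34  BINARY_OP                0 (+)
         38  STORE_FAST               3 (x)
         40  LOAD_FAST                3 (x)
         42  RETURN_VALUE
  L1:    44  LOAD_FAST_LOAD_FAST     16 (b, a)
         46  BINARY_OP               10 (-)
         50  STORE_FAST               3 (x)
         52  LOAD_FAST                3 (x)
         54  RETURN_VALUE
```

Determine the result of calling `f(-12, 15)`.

LOAD_FAST_LOAD_FAST a,a → push -12,-12. Stack: [-12, -12]
BINARY_OP | → -12 | -12 = -12. Stack: [-12]
STORE_FAST q → q=-12. Stack: []
LOAD_FAST_LOAD_FAST q,a → push -12,-12. Stack: [-12, -12]
COMPARE_OP bool(>) → -12 vs -12 = False. Stack: [False]
POP_JUMP_IF_FALSE → pop False; jump. Stack: []
LOAD_FAST_LOAD_FAST b,a → push 15,-12. Stack: [15, -12]
BINARY_OP - → 15 - -12 = 27. Stack: [27]
STORE_FAST x → x=27. Stack: []
LOAD_FAST x → push 27. Stack: [27]
RETURN_VALUE → return 27.

27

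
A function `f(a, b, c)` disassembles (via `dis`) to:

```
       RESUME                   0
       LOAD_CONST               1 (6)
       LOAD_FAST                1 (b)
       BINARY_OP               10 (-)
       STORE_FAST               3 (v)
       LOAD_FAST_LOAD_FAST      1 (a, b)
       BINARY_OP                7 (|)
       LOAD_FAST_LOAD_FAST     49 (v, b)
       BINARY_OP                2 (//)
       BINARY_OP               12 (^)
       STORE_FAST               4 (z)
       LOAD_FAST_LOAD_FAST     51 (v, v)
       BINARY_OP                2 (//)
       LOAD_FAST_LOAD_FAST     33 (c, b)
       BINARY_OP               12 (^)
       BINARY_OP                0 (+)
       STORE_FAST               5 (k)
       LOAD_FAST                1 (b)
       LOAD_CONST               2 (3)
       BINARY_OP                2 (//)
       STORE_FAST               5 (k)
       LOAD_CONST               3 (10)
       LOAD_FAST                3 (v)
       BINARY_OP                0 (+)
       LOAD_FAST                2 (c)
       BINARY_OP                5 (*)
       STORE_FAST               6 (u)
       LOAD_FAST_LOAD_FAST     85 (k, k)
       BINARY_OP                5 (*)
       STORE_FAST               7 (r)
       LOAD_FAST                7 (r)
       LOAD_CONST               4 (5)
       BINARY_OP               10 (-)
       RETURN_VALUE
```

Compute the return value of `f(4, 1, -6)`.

LOAD_CONST → push 6. Stack: [6]
LOAD_FAST b → push 1. Stack: [6, 1]
BINARY_OP - → 6 - 1 = 5. Stack: [5]
STORE_FAST v → v=5. Stack: []
LOAD_FAST_LOAD_FAST a,b → push 4,1. Stack: [4, 1]
BINARY_OP | → 4 | 1 = 5. Stack: [5]
LOAD_FAST_LOAD_FAST v,b → push 5,1. Stack: [5, 5, 1]
BINARY_OP // → 5 // 1 = 5. Stack: [5, 5]
BINARY_OP ^ → 5 ^ 5 = 0. Stack: [0]
STORE_FAST z → z=0. Stack: []
LOAD_FAST_LOAD_FAST v,v → push 5,5. Stack: [5, 5]
BINARY_OP // → 5 // 5 = 1. Stack: [1]
LOAD_FAST_LOAD_FAST c,b → push -6,1. Stack: [1, -6, 1]
BINARY_OP ^ → -6 ^ 1 = -5. Stack: [1, -5]
BINARY_OP + → 1 + -5 = -4. Stack: [-4]
STORE_FAST k → k=-4. Stack: []
LOAD_FAST b → push 1. Stack: [1]
LOAD_CONST → push 3. Stack: [1, 3]
BINARY_OP // → 1 // 3 = 0. Stack: [0]
STORE_FAST k → k=0. Stack: []
LOAD_CONST → push 10. Stack: [10]
LOAD_FAST v → push 5. Stack: [10, 5]
BINARY_OP + → 10 + 5 = 15. Stack: [15]
LOAD_FAST c → push -6. Stack: [15, -6]
BINARY_OP * → 15 * -6 = -90. Stack: [-90]
STORE_FAST u → u=-90. Stack: []
LOAD_FAST_LOAD_FAST k,k → push 0,0. Stack: [0, 0]
BINARY_OP * → 0 * 0 = 0. Stack: [0]
STORE_FAST r → r=0. Stack: []
LOAD_FAST r → push 0. Stack: [0]
LOAD_CONST → push 5. Stack: [0, 5]
BINARY_OP - → 0 - 5 = -5. Stack: [-5]
RETURN_VALUE → return -5.

-5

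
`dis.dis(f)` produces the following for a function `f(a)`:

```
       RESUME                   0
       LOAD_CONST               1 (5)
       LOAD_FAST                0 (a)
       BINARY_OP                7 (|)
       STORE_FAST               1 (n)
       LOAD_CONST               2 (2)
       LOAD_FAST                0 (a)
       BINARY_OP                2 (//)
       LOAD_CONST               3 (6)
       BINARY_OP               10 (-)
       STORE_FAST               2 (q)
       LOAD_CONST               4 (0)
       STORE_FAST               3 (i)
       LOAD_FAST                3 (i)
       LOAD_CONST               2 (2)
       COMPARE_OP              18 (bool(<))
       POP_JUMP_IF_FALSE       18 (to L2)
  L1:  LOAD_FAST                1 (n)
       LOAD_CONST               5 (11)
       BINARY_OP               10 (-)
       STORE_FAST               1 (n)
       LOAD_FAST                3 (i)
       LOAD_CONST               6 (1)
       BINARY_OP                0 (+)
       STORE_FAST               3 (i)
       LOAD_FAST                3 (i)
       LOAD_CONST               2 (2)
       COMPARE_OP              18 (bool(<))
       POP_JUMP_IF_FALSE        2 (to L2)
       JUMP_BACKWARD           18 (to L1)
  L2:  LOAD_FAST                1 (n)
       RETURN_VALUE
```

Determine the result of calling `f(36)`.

LOAD_CONST → push 5. Stack: [5]
LOAD_FAST a → push 36. Stack: [5, 36]
BINARY_OP | → 5 | 36 = 37. Stack: [37]
STORE_FAST n → n=37. Stack: []
LOAD_CONST → push 2. Stack: [2]
LOAD_FAST a → push 36. Stack: [2, 36]
BINARY_OP // → 2 // 36 = 0. Stack: [0]
LOAD_CONST → push 6. Stack: [0, 6]
BINARY_OP - → 0 - 6 = -6. Stack: [-6]
STORE_FAST q → q=-6. Stack: []
LOAD_CONST → push 0. Stack: [0]
STORE_FAST i → i=0. Stack: []
LOAD_FAST i → push 0. Stack: [0]
LOAD_CONST → push 2. Stack: [0, 2]
COMPARE_OP bool(<) → 0 vs 2 = True. Stack: [True]
POP_JUMP_IF_FALSE → pop True; no jump. Stack: []
LOAD_FAST n → push 37. Stack: [37]
LOAD_CONST → push 11. Stack: [37, 11]
BINARY_OP - → 37 - 11 = 26. Stack: [26]
STORE_FAST n → n=26. Stack: []
LOAD_FAST i → push 0. Stack: [0]
LOAD_CONST → push 1. Stack: [0, 1]
BINARY_OP + → 0 + 1 = 1. Stack: [1]
STORE_FAST i → i=1. Stack: []
LOAD_FAST i → push 1. Stack: [1]
LOAD_CONST → push 2. Stack: [1, 2]
COMPARE_OP bool(<) → 1 vs 2 = True. Stack: [True]
POP_JUMP_IF_FALSE → pop True; no jump. Stack: []
LOAD_FAST n → push 26. Stack: [26]
LOAD_CONST → push 11. Stack: [26, 11]
BINARY_OP - → 26 - 11 = 15. Stack: [15]
STORE_FAST n → n=15. Stack: []
LOAD_FAST i → push 1. Stack: [1]
LOAD_CONST → push 1. Stack: [1, 1]
BINARY_OP + → 1 + 1 = 2. Stack: [2]
STORE_FAST i → i=2. Stack: []
LOAD_FAST i → push 2. Stack: [2]
LOAD_CONST → push 2. Stack: [2, 2]
COMPARE_OP bool(<) → 2 vs 2 = False. Stack: [False]
POP_JUMP_IF_FALSE → pop False; jump. Stack: []
LOAD_FAST n → push 15. Stack: [15]
RETURN_VALUE → return 15.

15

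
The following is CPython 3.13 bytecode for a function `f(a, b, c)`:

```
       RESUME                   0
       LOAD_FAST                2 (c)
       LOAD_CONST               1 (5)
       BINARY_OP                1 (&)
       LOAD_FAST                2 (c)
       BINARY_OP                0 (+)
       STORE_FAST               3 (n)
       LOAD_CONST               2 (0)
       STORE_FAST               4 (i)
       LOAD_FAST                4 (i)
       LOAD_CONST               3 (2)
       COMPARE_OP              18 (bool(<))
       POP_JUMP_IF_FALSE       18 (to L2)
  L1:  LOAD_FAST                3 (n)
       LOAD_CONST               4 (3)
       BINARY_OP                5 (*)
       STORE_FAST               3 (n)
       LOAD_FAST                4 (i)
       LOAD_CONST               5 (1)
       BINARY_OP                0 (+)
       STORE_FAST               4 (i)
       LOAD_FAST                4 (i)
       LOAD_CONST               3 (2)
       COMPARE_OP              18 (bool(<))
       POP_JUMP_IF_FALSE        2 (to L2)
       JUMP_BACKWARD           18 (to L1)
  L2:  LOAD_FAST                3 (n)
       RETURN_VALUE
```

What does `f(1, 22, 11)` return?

LOAD_FAST c → push 11. Stack: [11]
LOAD_CONST → push 5. Stack: [11, 5]
BINARY_OP & → 11 & 5 = 1. Stack: [1]
LOAD_FAST c → push 11. Stack: [1, 11]
BINARY_OP + → 1 + 11 = 12. Stack: [12]
STORE_FAST n → n=12. Stack: []
LOAD_CONST → push 0. Stack: [0]
STORE_FAST i → i=0. Stack: []
LOAD_FAST i → push 0. Stack: [0]
LOAD_CONST → push 2. Stack: [0, 2]
COMPARE_OP bool(<) → 0 vs 2 = True. Stack: [True]
POP_JUMP_IF_FALSE → pop True; no jump. Stack: []
LOAD_FAST n → push 12. Stack: [12]
LOAD_CONST → push 3. Stack: [12, 3]
BINARY_OP * → 12 * 3 = 36. Stack: [36]
STORE_FAST n → n=36. Stack: []
LOAD_FAST i → push 0. Stack: [0]
LOAD_CONST → push 1. Stack: [0, 1]
BINARY_OP + → 0 + 1 = 1. Stack: [1]
STORE_FAST i → i=1. Stack: []
LOAD_FAST i → push 1. Stack: [1]
LOAD_CONST → push 2. Stack: [1, 2]
COMPARE_OP bool(<) → 1 vs 2 = True. Stack: [True]
POP_JUMP_IF_FALSE → pop True; no jump. Stack: []
LOAD_FAST n → push 36. Stack: [36]
LOAD_CONST → push 3. Stack: [36, 3]
BINARY_OP * → 36 * 3 = 108. Stack: [108]
STORE_FAST n → n=108. Stack: []
LOAD_FAST i → push 1. Stack: [1]
LOAD_CONST → push 1. Stack: [1, 1]
BINARY_OP + → 1 + 1 = 2. Stack: [2]
STORE_FAST i → i=2. Stack: []
LOAD_FAST i → push 2. Stack: [2]
LOAD_CONST → push 2. Stack: [2, 2]
COMPARE_OP bool(<) → 2 vs 2 = False. Stack: [False]
POP_JUMP_IF_FALSE → pop False; jump. Stack: []
LOAD_FAST n → push 108. Stack: [108]
RETURN_VALUE → return 108.

108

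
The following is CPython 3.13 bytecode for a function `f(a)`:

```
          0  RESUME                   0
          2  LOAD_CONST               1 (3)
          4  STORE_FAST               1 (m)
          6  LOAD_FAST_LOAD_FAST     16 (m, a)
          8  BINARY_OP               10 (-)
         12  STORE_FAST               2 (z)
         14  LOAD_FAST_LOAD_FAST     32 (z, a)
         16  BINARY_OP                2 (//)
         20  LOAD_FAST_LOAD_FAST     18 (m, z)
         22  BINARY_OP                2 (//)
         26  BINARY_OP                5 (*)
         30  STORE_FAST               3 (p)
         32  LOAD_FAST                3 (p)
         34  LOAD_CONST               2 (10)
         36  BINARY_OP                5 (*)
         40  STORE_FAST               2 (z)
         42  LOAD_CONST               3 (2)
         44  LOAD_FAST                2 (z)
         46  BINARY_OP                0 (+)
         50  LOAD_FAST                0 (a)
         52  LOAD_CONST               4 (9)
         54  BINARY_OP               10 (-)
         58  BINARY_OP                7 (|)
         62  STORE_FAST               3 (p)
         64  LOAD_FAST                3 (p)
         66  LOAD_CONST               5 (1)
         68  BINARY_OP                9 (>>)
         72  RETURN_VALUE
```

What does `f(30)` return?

14

LOAD_CONST → push 3. Stack: [3]
STORE_FAST m → m=3. Stack: []
LOAD_FAST_LOAD_FAST m,a → push 3,30. Stack: [3, 30]
BINARY_OP - → 3 - 30 = -27. Stack: [-27]
STORE_FAST z → z=-27. Stack: []
LOAD_FAST_LOAD_FAST z,a → push -27,30. Stack: [-27, 30]
BINARY_OP // → -27 // 30 = -1. Stack: [-1]
LOAD_FAST_LOAD_FAST m,z → push 3,-27. Stack: [-1, 3, -27]
BINARY_OP // → 3 // -27 = -1. Stack: [-1, -1]
BINARY_OP * → -1 * -1 = 1. Stack: [1]
STORE_FAST p → p=1. Stack: []
LOAD_FAST p → push 1. Stack: [1]
LOAD_CONST → push 10. Stack: [1, 10]
BINARY_OP * → 1 * 10 = 10. Stack: [10]
STORE_FAST z → z=10. Stack: []
LOAD_CONST → push 2. Stack: [2]
LOAD_FAST z → push 10. Stack: [2, 10]
BINARY_OP + → 2 + 10 = 12. Stack: [12]
LOAD_FAST a → push 30. Stack: [12, 30]
LOAD_CONST → push 9. Stack: [12, 30, 9]
BINARY_OP - → 30 - 9 = 21. Stack: [12, 21]
BINARY_OP | → 12 | 21 = 29. Stack: [29]
STORE_FAST p → p=29. Stack: []
LOAD_FAST p → push 29. Stack: [29]
LOAD_CONST → push 1. Stack: [29, 1]
BINARY_OP >> → 29 >> 1 = 14. Stack: [14]
RETURN_VALUE → return 14.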